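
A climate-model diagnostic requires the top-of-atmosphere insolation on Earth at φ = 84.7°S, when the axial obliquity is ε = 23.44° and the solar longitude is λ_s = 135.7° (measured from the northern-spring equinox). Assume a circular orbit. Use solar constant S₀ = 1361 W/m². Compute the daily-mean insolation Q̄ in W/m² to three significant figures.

Solar declination: sin δ = sin ε · sin λ_s = sin 23.44° × sin 135.7° = 0.27782, so δ = +16.130°.
cos H₀ = −tan(-84.7°) tan(+16.130°) = 3.1176 ≥ 1 ⇒ polar night, H₀ = 0 and Q̄ = 0.

Q̄ ≈ 0.00 W/m²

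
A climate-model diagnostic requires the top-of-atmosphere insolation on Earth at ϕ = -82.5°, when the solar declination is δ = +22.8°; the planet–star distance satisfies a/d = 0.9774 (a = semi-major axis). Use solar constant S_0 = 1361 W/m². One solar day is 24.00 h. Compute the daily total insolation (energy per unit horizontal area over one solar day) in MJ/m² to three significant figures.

cos h₀ = −tan(-82.5°) tan(+22.800°) = 3.1930 ≥ 1 ⇒ polar night, h₀ = 0 and Q̄ = 0.
Inverse-square distance factor (a/d)² = 0.9774² = 0.955311.
Daily total = Q̄ × 24.00 h × 3600 s/h = 0.00 MJ/m².

0.00 MJ/m²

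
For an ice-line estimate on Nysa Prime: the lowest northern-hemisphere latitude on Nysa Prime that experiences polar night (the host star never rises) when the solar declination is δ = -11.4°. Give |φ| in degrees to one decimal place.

|φ| = 78.6°

Polar night requires cos H₀ = −tan φ tan δ ≥ 1, i.e. tan φ tan δ ≤ −1.
The boundary is |tan φ| · |tan δ| = 1, so |φ| = 90° − |δ| = 90° − 11.4° = 78.6° in the northern hemisphere.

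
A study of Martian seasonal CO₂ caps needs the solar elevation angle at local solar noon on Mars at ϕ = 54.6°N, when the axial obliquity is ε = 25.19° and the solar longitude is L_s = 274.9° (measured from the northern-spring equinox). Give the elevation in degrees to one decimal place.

10.3°

Solar declination: sin δ = sin ε · sin L_s = sin 25.19° × sin 274.9° = -0.42407, so δ = -25.092°.
At local noon the hour angle is zero, so the zenith angle equals |ϕ − δ| = |+54.6° − (-25.092°)| = 79.692°.
Elevation = 90° − 79.692° = 10.3°.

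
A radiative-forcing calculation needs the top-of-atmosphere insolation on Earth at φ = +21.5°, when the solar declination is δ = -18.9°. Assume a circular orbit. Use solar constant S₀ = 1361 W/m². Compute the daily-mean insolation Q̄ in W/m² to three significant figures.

cos H₀ = −tan(+21.5°) tan(-18.900°) = 0.1349, H₀ = 1.4355 rad.
Bracket: H₀ sin φ sin δ + cos φ cos δ sin H₀ = 1.4355×0.36650×-0.32392 + 0.93042×0.94609×0.99086 = -0.170418 + 0.872215 = 0.701797.
Q̄ = (S₀/π) × [bracket] = (1361/π) × 0.701797 = 304.0 W/m².

Q̄ ≈ 304 W/m²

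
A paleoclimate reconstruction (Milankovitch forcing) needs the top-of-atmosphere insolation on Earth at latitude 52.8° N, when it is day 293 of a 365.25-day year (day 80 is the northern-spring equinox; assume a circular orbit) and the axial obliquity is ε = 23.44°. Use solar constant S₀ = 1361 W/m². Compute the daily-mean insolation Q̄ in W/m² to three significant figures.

Solar longitude: λ_s = 360° × (293 − 80)/365.25 = 209.938°.
sin δ = sin 23.44° × sin 209.938° = -0.19852, so δ = -11.451°.
cos H₀ = −tan(+52.8°) tan(-11.451°) = 0.2669, H₀ = 1.3007 rad.
Bracket: H₀ sin φ sin δ + cos φ cos δ sin H₀ = 1.3007×0.79653×-0.19852 + 0.60460×0.98010×0.96374 = -0.205676 + 0.571082 = 0.365406.
Q̄ = (S₀/π) × [bracket] = (1361/π) × 0.365406 = 158.3 W/m².

Q̄ ≈ 158 W/m²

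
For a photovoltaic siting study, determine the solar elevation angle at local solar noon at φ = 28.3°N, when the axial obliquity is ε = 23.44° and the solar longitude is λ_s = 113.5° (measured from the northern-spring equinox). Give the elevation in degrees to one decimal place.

83.1°

Solar declination: sin δ = sin ε · sin λ_s = sin 23.44° × sin 113.5° = 0.36480, so δ = +21.395°.
At local noon the hour angle is zero, so the zenith angle equals |φ − δ| = |+28.3° − (+21.395°)| = 6.905°.
Elevation = 90° − 6.905° = 83.1°.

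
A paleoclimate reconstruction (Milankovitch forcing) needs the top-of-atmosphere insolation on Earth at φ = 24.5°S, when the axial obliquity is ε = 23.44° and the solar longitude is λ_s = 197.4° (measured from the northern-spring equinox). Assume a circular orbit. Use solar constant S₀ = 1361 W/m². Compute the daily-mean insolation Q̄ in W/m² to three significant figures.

Solar declination: sin δ = sin ε · sin λ_s = sin 23.44° × sin 197.4° = -0.11895, so δ = -6.832°.
cos H₀ = −tan(-24.5°) tan(-6.832°) = -0.0546, H₀ = 1.6254 rad.
Bracket: H₀ sin φ sin δ + cos φ cos δ sin H₀ = 1.6254×-0.41469×-0.11895 + 0.90996×0.99290×0.99851 = 0.080177 + 0.902153 = 0.982330.
Q̄ = (S₀/π) × [bracket] = (1361/π) × 0.982330 = 425.6 W/m².

Q̄ ≈ 426 W/m²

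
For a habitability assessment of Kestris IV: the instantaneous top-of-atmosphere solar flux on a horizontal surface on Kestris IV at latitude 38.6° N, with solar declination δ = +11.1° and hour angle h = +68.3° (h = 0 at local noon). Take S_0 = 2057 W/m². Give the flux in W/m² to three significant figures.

cos θ_z = sin ϕ sin δ + cos ϕ cos δ cos h = 0.120111 + 0.283559 = 0.403670.
Flux = S_0 · cos θ_z = 2057 × 0.403670 = 830.3 W/m².

830 W/m²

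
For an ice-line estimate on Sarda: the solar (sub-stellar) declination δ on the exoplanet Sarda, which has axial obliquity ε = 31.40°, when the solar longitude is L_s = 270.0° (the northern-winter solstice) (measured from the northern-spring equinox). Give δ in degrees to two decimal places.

sin δ = sin ε · sin L_s = sin 31.40° × sin 270.0° = -0.521010.
δ = arcsin(-0.521010) = -31.40°.

δ = -31.40°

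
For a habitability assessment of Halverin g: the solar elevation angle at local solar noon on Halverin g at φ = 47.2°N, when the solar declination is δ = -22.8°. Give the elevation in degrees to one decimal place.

20.0°

At local noon the hour angle is zero, so the zenith angle equals |φ − δ| = |+47.2° − (-22.800°)| = 70.000°.
Elevation = 90° − 70.000° = 20.0°.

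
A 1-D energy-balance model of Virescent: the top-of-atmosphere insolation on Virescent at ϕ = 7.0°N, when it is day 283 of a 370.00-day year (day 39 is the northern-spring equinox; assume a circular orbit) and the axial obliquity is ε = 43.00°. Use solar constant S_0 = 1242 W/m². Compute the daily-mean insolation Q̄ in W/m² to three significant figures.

Solar longitude: L_s = 360° × (283 − 39)/370.00 = 237.405°.
sin δ = sin 43.00° × sin 237.405° = -0.57459, so δ = -35.071°.
cos h₀ = −tan(+7.0°) tan(-35.071°) = 0.0862, h₀ = 1.4845 rad.
Bracket: h₀ sin ϕ sin δ + cos ϕ cos δ sin h₀ = 1.4845×0.12187×-0.57459 + 0.99255×0.81844×0.99628 = -0.103953 + 0.809321 = 0.705368.
Q̄ = (S_0/π) × [bracket] = (1242/π) × 0.705368 = 278.9 W/m².

Q̄ ≈ 279 W/m²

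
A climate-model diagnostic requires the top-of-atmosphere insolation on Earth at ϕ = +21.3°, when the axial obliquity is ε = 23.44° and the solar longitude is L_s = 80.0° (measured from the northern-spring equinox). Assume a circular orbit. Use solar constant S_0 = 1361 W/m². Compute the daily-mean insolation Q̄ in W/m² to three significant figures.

Solar declination: sin δ = sin ε · sin L_s = sin 23.44° × sin 80.0° = 0.39175, so δ = +23.063°.
cos h₀ = −tan(+21.3°) tan(+23.063°) = -0.1660, h₀ = 1.7376 rad.
Bracket: h₀ sin ϕ sin δ + cos ϕ cos δ sin h₀ = 1.7376×0.36325×0.39175 + 0.93169×0.92007×0.98613 = 0.247266 + 0.845330 = 1.092596.
Q̄ = (S_0/π) × [bracket] = (1361/π) × 1.092596 = 473.3 W/m².

Q̄ ≈ 473 W/m²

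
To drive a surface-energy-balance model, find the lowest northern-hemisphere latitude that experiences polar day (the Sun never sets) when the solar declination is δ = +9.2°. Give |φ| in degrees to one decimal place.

|φ| = 80.8°

Polar day requires cos H₀ = −tan φ tan δ ≤ −1, i.e. tan φ tan δ ≥ 1.
The boundary is |tan φ| · |tan δ| = 1, so |φ| = 90° − |δ| = 90° − 9.2° = 80.8° in the northern hemisphere.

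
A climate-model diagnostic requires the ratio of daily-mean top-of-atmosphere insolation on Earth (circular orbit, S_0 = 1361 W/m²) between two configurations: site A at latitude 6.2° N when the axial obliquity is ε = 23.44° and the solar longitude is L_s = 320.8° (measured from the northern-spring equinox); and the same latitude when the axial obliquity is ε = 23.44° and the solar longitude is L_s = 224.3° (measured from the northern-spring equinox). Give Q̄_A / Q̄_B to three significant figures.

— Configuration A (ϕ=+6.2°):
Solar declination: sin δ = sin ε · sin L_s = sin 23.44° × sin 320.8° = -0.25141, so δ = -14.561°.
cos h₀ = −tan(+6.2°) tan(-14.561°) = 0.0282, h₀ = 1.5426 rad.
Bracket: h₀ sin ϕ sin δ + cos ϕ cos δ sin h₀ = 1.5426×0.10800×-0.25141 + 0.99415×0.96788×0.99960 = -0.041885 + 0.961833 = 0.919948.
Q̄ = (S_0/π) × [bracket] = (1361/π) × 0.919948 = 398.54 W/m².
— Configuration B (ϕ=+6.2°):
Solar declination: sin δ = sin ε · sin L_s = sin 23.44° × sin 224.3° = -0.27782, so δ = -16.130°.
cos h₀ = −tan(+6.2°) tan(-16.130°) = 0.0314, h₀ = 1.5394 rad.
Bracket: h₀ sin ϕ sin δ + cos ϕ cos δ sin h₀ = 1.5394×0.10800×-0.27782 + 0.99415×0.96063×0.99951 = -0.046189 + 0.954542 = 0.908353.
Q̄ = (S_0/π) × [bracket] = (1361/π) × 0.908353 = 393.52 W/m².
Ratio Q̄_A / Q̄_B = 398.54 / 393.52 = 1.013.

Q̄_A / Q̄_B ≈ 1.01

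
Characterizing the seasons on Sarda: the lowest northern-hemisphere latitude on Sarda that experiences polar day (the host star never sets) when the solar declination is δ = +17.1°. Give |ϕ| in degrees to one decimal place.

|ϕ| = 72.9°

Polar day requires cos h₀ = −tan ϕ tan δ ≤ −1, i.e. tan ϕ tan δ ≥ 1.
The boundary is |tan ϕ| · |tan δ| = 1, so |ϕ| = 90° − |δ| = 90° − 17.1° = 72.9° in the northern hemisphere.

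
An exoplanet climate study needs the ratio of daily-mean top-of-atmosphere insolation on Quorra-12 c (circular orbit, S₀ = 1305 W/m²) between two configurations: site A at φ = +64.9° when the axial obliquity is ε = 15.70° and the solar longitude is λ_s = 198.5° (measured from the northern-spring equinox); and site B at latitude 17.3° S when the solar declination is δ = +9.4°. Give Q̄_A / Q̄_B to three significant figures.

Q̄_A / Q̄_B ≈ 0.355

— Configuration A (φ=+64.9°):
Solar declination: sin δ = sin ε · sin λ_s = sin 15.70° × sin 198.5° = -0.08586, so δ = -4.926°.
cos H₀ = −tan(+64.9°) tan(-4.926°) = 0.1840, H₀ = 1.3858 rad.
Bracket: H₀ sin φ sin δ + cos φ cos δ sin H₀ = 1.3858×0.90557×-0.08586 + 0.42420×0.99631×0.98293 = -0.107749 + 0.415420 = 0.307671.
Q̄ = (S₀/π) × [bracket] = (1305/π) × 0.307671 = 127.80 W/m².
— Configuration B (φ=-17.3°):
cos H₀ = −tan(-17.3°) tan(+9.400°) = 0.0516, H₀ = 1.5192 rad.
Bracket: H₀ sin φ sin δ + cos φ cos δ sin H₀ = 1.5192×-0.29737×0.16333 + 0.95476×0.98657×0.99867 = -0.073787 + 0.940685 = 0.866898.
Q̄ = (S₀/π) × [bracket] = (1305/π) × 0.866898 = 360.10 W/m².
Ratio Q̄_A / Q̄_B = 127.80 / 360.10 = 0.3549.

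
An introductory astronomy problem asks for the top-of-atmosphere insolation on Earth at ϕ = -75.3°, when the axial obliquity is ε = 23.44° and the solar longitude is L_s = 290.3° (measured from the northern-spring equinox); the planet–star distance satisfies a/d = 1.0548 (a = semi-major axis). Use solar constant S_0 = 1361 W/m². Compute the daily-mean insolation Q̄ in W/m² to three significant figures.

Q̄ ≈ 546 W/m²

Solar declination: sin δ = sin ε · sin L_s = sin 23.44° × sin 290.3° = -0.37308, so δ = -21.906°.
cos h₀ = −tan(-75.3°) tan(-21.906°) = -1.5328 ≤ −1 ⇒ polar day, h₀ = π.
Bracket: h₀ sin ϕ sin δ + cos ϕ cos δ sin h₀ = 3.1416×-0.96727×-0.37308 + 0.25376×0.92780×0.00000 = 1.133706 + 0.000000 = 1.133706.
Inverse-square distance factor (a/d)² = 1.0548² = 1.112603.
Q̄ = (S_0/π) × 1.112603 × [bracket] = (1361/π) × 1.112603 × 1.133706 = 546.4 W/m².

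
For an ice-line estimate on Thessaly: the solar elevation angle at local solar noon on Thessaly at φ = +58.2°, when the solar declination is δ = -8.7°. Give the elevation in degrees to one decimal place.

At local noon the hour angle is zero, so the zenith angle equals |φ − δ| = |+58.2° − (-8.700°)| = 66.900°.
Elevation = 90° − 66.900° = 23.1°.

23.1°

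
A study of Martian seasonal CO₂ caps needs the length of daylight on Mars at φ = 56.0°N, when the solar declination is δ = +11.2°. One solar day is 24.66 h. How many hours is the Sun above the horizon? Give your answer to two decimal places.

cos H₀ = −tan φ · tan δ = −tan(+56.0°) × tan(+11.200°) = -0.2936, so H₀ = 1.8687 rad = 107.07°.
Daylight = 2H₀/(2π) × 24.66 h = (1.8687/π) × 24.66 = 14.67 h.

14.67 h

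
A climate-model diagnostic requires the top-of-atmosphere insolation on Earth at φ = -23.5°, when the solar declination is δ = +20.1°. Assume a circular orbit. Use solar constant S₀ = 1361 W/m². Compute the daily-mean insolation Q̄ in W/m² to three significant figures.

Q̄ ≈ 285 W/m²

cos H₀ = −tan(-23.5°) tan(+20.100°) = 0.1591, H₀ = 1.4110 rad.
Bracket: H₀ sin φ sin δ + cos φ cos δ sin H₀ = 1.4110×-0.39875×0.34366 + 0.91706×0.93909×0.98726 = -0.193356 + 0.850230 = 0.656874.
Q̄ = (S₀/π) × [bracket] = (1361/π) × 0.656874 = 284.6 W/m².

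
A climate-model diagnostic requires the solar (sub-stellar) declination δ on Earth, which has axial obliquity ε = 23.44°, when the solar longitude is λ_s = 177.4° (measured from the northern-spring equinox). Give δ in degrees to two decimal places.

δ = +1.03°

sin δ = sin ε · sin λ_s = sin 23.44° × sin 177.4° = 0.018045.
δ = arcsin(0.018045) = +1.03°.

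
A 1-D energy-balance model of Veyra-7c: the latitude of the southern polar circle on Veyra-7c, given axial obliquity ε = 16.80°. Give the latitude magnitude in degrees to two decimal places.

73.20°

The polar circle is the lowest latitude that experiences at least one full rotation of continuous darkness at the northern-summer solstice; it lies at |ϕ| = 90° − ε = 90° − 16.80° = 73.20°.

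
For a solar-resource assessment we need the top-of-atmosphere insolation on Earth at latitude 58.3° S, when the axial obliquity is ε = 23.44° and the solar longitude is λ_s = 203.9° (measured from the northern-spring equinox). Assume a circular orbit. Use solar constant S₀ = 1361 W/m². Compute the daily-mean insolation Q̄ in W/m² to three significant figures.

Q̄ ≈ 326 W/m²

Solar declination: sin δ = sin ε · sin λ_s = sin 23.44° × sin 203.9° = -0.16116, so δ = -9.274°.
cos H₀ = −tan(-58.3°) tan(-9.274°) = -0.2644, H₀ = 1.8384 rad.
Bracket: H₀ sin φ sin δ + cos φ cos δ sin H₀ = 1.8384×-0.85081×-0.16116 + 0.52547×0.98693×0.96441 = 0.252075 + 0.500145 = 0.752220.
Q̄ = (S₀/π) × [bracket] = (1361/π) × 0.752220 = 325.9 W/m².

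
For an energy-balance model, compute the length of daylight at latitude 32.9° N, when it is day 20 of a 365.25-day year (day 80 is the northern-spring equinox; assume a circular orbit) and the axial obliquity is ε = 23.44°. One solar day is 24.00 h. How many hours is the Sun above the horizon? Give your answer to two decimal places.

10.19 h

Solar longitude: L_s = 360° × (20 − 80)/365.25 = -59.138°, i.e. -59.138° + 360° = 300.862°.
sin δ = sin 23.44° × sin 300.862° = -0.34146, so δ = -19.966°.
cos h₀ = −tan ϕ · tan δ = −tan(+32.9°) × tan(-19.966°) = 0.2350, so h₀ = 1.3335 rad = 76.41°.
Daylight = 2h₀/(2π) × 24.00 h = (1.3335/π) × 24.00 = 10.19 h.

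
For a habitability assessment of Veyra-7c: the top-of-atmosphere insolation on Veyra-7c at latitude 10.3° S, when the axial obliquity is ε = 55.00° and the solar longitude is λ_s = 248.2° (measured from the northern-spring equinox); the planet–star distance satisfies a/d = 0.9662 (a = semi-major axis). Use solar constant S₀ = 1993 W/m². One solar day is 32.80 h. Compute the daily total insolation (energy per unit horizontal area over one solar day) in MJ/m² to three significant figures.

Solar declination: sin δ = sin ε · sin λ_s = sin 55.00° × sin 248.2° = -0.76057, so δ = -49.515°.
cos H₀ = −tan(-10.3°) tan(-49.515°) = -0.2129, H₀ = 1.7853 rad.
Bracket: H₀ sin φ sin δ + cos φ cos δ sin H₀ = 1.7853×-0.17880×-0.76057 + 0.98389×0.64925×0.97708 = 0.242783 + 0.624150 = 0.866933.
Inverse-square distance factor (a/d)² = 0.9662² = 0.933542.
Q̄ = (S₀/π) × 0.933542 × [bracket] = (1993/π) × 0.933542 × 0.866933 = 513.42 W/m².
Daily total = Q̄ × 32.80 h × 3600 s/h = 513.42 × 32.80 × 3600 / 10⁶ = 60.62 MJ/m².

60.6 MJ/m²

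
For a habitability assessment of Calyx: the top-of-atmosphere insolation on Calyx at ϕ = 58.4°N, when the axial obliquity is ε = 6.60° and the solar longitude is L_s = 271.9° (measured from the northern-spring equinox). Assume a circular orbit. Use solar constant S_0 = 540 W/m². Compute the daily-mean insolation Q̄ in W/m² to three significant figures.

Solar declination: sin δ = sin ε · sin L_s = sin 6.60° × sin 271.9° = -0.11487, so δ = -6.596°.
cos h₀ = −tan(+58.4°) tan(-6.596°) = 0.1880, h₀ = 1.3817 rad.
Bracket: h₀ sin ϕ sin δ + cos ϕ cos δ sin h₀ = 1.3817×0.85173×-0.11487 + 0.52399×0.99338×0.98217 = -0.135183 + 0.511240 = 0.376057.
Q̄ = (S_0/π) × [bracket] = (540/π) × 0.376057 = 64.64 W/m².

Q̄ ≈ 64.6 W/m²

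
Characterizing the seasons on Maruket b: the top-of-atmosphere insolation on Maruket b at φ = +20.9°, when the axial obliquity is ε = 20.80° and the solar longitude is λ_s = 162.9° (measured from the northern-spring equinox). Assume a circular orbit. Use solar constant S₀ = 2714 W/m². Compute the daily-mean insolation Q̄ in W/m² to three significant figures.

Solar declination: sin δ = sin ε · sin λ_s = sin 20.80° × sin 162.9° = 0.10442, so δ = +5.994°.
cos H₀ = −tan(+20.9°) tan(+5.994°) = -0.0401, H₀ = 1.6109 rad.
Bracket: H₀ sin φ sin δ + cos φ cos δ sin H₀ = 1.6109×0.35674×0.10442 + 0.93420×0.99453×0.99920 = 0.060007 + 0.928347 = 0.988354.
Q̄ = (S₀/π) × [bracket] = (2714/π) × 0.988354 = 853.8 W/m².

Q̄ ≈ 854 W/m²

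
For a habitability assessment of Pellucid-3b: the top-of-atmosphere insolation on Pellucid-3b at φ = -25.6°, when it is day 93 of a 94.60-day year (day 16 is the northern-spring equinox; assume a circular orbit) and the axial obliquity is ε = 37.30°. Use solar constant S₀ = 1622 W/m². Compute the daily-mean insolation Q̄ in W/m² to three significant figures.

Solar longitude: λ_s = 360° × (93 − 16)/94.60 = 293.023°.
sin δ = sin 37.30° × sin 293.023° = -0.55772, so δ = -33.898°.
cos H₀ = −tan(-25.6°) tan(-33.898°) = -0.3219, H₀ = 1.8986 rad.
Bracket: H₀ sin φ sin δ + cos φ cos δ sin H₀ = 1.8986×-0.43209×-0.55772 + 0.90183×0.83003×0.94676 = 0.457535 + 0.708693 = 1.166228.
Q̄ = (S₀/π) × [bracket] = (1622/π) × 1.166228 = 602.1 W/m².

Q̄ ≈ 602 W/m²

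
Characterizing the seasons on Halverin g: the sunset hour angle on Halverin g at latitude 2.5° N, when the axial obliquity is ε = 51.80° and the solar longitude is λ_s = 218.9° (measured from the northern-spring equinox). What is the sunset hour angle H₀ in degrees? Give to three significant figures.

Solar declination: sin δ = sin ε · sin λ_s = sin 51.80° × sin 218.9° = -0.49349, so δ = -29.570°.
cos H₀ = −tan φ · tan δ = −tan(+2.5°) × tan(-29.570°) = 0.0248, so H₀ = 1.5460 rad = 88.58°.

H₀ = 88.6°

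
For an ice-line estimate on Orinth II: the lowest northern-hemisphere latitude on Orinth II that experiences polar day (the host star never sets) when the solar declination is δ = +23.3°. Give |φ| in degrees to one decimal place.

Polar day requires cos H₀ = −tan φ tan δ ≤ −1, i.e. tan φ tan δ ≥ 1.
The boundary is |tan φ| · |tan δ| = 1, so |φ| = 90° − |δ| = 90° − 23.3° = 66.7° in the northern hemisphere.

|φ| = 66.7°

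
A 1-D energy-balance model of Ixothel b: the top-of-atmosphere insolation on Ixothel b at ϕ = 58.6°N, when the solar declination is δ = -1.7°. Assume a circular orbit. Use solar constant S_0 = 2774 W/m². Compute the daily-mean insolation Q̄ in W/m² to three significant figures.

cos h₀ = −tan(+58.6°) tan(-1.700°) = 0.0486, h₀ = 1.5222 rad.
Bracket: h₀ sin ϕ sin δ + cos ϕ cos δ sin h₀ = 1.5222×0.85355×-0.02967 + 0.52101×0.99956×0.99882 = -0.038549 + 0.520166 = 0.481617.
Q̄ = (S_0/π) × [bracket] = (2774/π) × 0.481617 = 425.3 W/m².

Q̄ ≈ 425 W/m²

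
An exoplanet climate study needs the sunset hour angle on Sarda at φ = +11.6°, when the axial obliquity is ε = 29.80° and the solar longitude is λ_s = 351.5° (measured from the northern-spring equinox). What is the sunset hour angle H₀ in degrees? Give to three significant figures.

Solar declination: sin δ = sin ε · sin λ_s = sin 29.80° × sin 351.5° = -0.07346, so δ = -4.213°.
cos H₀ = −tan φ · tan δ = −tan(+11.6°) × tan(-4.213°) = 0.0151, so H₀ = 1.5557 rad = 89.13°.

H₀ = 89.1°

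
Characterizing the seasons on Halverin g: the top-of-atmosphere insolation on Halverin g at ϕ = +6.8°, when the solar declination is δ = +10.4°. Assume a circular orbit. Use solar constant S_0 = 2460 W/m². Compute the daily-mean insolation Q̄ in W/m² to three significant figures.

cos h₀ = −tan(+6.8°) tan(+10.400°) = -0.0219, h₀ = 1.5927 rad.
Bracket: h₀ sin ϕ sin δ + cos ϕ cos δ sin h₀ = 1.5927×0.11840×0.18052 + 0.99297×0.98357×0.99976 = 0.034042 + 0.976421 = 1.010463.
Q̄ = (S_0/π) × [bracket] = (2460/π) × 1.010463 = 791.2 W/m².

Q̄ ≈ 791 W/m²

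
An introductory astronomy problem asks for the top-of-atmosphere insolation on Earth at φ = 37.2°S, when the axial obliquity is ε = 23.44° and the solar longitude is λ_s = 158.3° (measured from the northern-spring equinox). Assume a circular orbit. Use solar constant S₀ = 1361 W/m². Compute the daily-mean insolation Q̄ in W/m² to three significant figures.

Q̄ ≈ 283 W/m²

Solar declination: sin δ = sin ε · sin λ_s = sin 23.44° × sin 158.3° = 0.14708, so δ = +8.458°.
cos H₀ = −tan(-37.2°) tan(+8.458°) = 0.1129, H₀ = 1.4577 rad.
Bracket: H₀ sin φ sin δ + cos φ cos δ sin H₀ = 1.4577×-0.60460×0.14708 + 0.79653×0.98912×0.99361 = -0.129625 + 0.782829 = 0.653204.
Q̄ = (S₀/π) × [bracket] = (1361/π) × 0.653204 = 283.0 W/m².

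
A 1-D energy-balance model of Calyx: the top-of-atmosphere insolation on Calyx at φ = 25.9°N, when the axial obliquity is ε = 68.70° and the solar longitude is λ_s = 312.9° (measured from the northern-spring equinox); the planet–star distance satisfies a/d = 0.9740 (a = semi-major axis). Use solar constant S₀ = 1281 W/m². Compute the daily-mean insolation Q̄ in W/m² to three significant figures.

Q̄ ≈ 99.8 W/m²

Solar declination: sin δ = sin ε · sin λ_s = sin 68.70° × sin 312.9° = -0.68250, so δ = -43.040°.
cos H₀ = −tan(+25.9°) tan(-43.040°) = 0.4534, H₀ = 1.1002 rad.
Bracket: H₀ sin φ sin δ + cos φ cos δ sin H₀ = 1.1002×0.43680×-0.68250 + 0.89956×0.73088×0.89129 = -0.327987 + 0.585997 = 0.258010.
Inverse-square distance factor (a/d)² = 0.9740² = 0.948676.
Q̄ = (S₀/π) × 0.948676 × [bracket] = (1281/π) × 0.948676 × 0.258010 = 99.81 W/m².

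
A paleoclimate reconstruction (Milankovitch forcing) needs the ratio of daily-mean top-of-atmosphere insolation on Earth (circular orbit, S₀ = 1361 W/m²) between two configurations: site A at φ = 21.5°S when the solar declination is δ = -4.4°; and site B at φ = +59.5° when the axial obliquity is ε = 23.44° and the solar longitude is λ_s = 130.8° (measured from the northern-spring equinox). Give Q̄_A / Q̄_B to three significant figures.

— Configuration A (φ=-21.5°):
cos H₀ = −tan(-21.5°) tan(-4.400°) = -0.0303, H₀ = 1.6011 rad.
Bracket: H₀ sin φ sin δ + cos φ cos δ sin H₀ = 1.6011×-0.36650×-0.07672 + 0.93042×0.99705×0.99954 = 0.045020 + 0.927249 = 0.972269.
Q̄ = (S₀/π) × [bracket] = (1361/π) × 0.972269 = 421.21 W/m².
— Configuration B (φ=+59.5°):
Solar declination: sin δ = sin ε · sin λ_s = sin 23.44° × sin 130.8° = 0.30112, so δ = +17.525°.
cos H₀ = −tan(+59.5°) tan(+17.525°) = -0.5361, H₀ = 2.1366 rad.
Bracket: H₀ sin φ sin δ + cos φ cos δ sin H₀ = 2.1366×0.86163×0.30112 + 0.50754×0.95359×0.84416 = 0.554349 + 0.408561 = 0.962910.
Q̄ = (S₀/π) × [bracket] = (1361/π) × 0.962910 = 417.15 W/m².
Ratio Q̄_A / Q̄_B = 421.21 / 417.15 = 1.010.

Q̄_A / Q̄_B ≈ 1.01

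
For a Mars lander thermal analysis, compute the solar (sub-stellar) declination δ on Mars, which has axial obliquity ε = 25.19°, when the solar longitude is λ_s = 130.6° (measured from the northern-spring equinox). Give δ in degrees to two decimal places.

sin δ = sin ε · sin λ_s = sin 25.19° × sin 130.6° = 0.323162.
δ = arcsin(0.323162) = +18.85°.

δ = +18.85°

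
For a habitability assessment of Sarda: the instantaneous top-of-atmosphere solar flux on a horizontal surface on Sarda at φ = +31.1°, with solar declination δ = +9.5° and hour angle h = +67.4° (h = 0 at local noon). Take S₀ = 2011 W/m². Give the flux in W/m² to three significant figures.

824 W/m²

cos θ_z = sin φ sin δ + cos φ cos δ cos h = 0.085253 + 0.324547 = 0.409800.
Flux = S₀ · cos θ_z = 2011 × 0.409800 = 824.1 W/m².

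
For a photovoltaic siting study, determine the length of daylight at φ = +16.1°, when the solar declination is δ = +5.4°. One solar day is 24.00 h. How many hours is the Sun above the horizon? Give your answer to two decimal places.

12.21 h

cos H₀ = −tan φ · tan δ = −tan(+16.1°) × tan(+5.400°) = -0.0273, so H₀ = 1.5981 rad = 91.56°.
Daylight = 2H₀/(2π) × 24.00 h = (1.5981/π) × 24.00 = 12.21 h.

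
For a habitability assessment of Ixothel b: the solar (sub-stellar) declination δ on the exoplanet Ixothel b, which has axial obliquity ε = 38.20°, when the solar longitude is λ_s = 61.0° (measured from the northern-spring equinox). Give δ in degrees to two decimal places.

δ = +32.74°

sin δ = sin ε · sin λ_s = sin 38.20° × sin 61.0° = 0.540872.
δ = arcsin(0.540872) = +32.74°.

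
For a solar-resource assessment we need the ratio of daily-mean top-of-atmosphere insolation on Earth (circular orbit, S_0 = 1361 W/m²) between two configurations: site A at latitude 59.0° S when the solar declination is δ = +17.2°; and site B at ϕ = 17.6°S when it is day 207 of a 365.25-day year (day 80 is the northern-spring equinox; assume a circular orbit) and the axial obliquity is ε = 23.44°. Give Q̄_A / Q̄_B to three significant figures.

Q̄_A / Q̄_B ≈ 0.214

— Configuration A (ϕ=-59.0°):
cos h₀ = −tan(-59.0°) tan(+17.200°) = 0.5152, h₀ = 1.0296 rad.
Bracket: h₀ sin ϕ sin δ + cos ϕ cos δ sin h₀ = 1.0296×-0.85717×0.29571 + 0.51504×0.95528×0.85708 = -0.260977 + 0.421690 = 0.160713.
Q̄ = (S_0/π) × [bracket] = (1361/π) × 0.160713 = 69.624 W/m².
— Configuration B (ϕ=-17.6°):
Solar longitude: L_s = 360° × (207 − 80)/365.25 = 125.175°.
sin δ = sin 23.44° × sin 125.175° = 0.32515, so δ = +18.975°.
cos h₀ = −tan(-17.6°) tan(+18.975°) = 0.1091, h₀ = 1.4615 rad.
Bracket: h₀ sin ϕ sin δ + cos ϕ cos δ sin h₀ = 1.4615×-0.30237×0.32515 + 0.95319×0.94566×0.99403 = -0.143688 + 0.896012 = 0.752324.
Q̄ = (S_0/π) × [bracket] = (1361/π) × 0.752324 = 325.92 W/m².
Ratio Q̄_A / Q̄_B = 69.624 / 325.92 = 0.2136.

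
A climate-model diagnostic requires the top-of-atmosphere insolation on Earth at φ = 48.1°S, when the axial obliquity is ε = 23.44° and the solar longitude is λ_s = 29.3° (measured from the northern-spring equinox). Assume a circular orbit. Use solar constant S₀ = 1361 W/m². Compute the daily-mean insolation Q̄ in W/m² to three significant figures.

Q̄ ≈ 192 W/m²

Solar declination: sin δ = sin ε · sin λ_s = sin 23.44° × sin 29.3° = 0.19467, so δ = +11.225°.
cos H₀ = −tan(-48.1°) tan(+11.225°) = 0.2212, H₀ = 1.3478 rad.
Bracket: H₀ sin φ sin δ + cos φ cos δ sin H₀ = 1.3478×-0.74431×0.19467 + 0.66783×0.98087×0.97523 = -0.195289 + 0.638829 = 0.443540.
Q̄ = (S₀/π) × [bracket] = (1361/π) × 0.443540 = 192.2 W/m².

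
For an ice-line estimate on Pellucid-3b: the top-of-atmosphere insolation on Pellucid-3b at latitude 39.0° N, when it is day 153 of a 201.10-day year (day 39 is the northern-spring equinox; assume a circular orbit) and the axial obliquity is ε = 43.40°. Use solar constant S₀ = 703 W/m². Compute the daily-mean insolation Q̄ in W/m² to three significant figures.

Q̄ ≈ 110 W/m²

Solar longitude: λ_s = 360° × (153 − 39)/201.10 = 204.078°.
sin δ = sin 43.40° × sin 204.078° = -0.28031, so δ = -16.279°.
cos H₀ = −tan(+39.0°) tan(-16.279°) = 0.2365, H₀ = 1.3321 rad.
Bracket: H₀ sin φ sin δ + cos φ cos δ sin H₀ = 1.3321×0.62932×-0.28031 + 0.77715×0.95991×0.97164 = -0.234989 + 0.724838 = 0.489849.
Q̄ = (S₀/π) × [bracket] = (703/π) × 0.489849 = 109.6 W/m².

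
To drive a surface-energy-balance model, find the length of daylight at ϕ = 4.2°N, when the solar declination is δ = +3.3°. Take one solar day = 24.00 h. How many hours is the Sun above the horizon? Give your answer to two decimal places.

cos h₀ = −tan ϕ · tan δ = −tan(+4.2°) × tan(+3.300°) = -0.0042, so h₀ = 1.5750 rad = 90.24°.
Daylight = 2h₀/(2π) × 24.00 h = (1.5750/π) × 24.00 = 12.03 h.

12.03 h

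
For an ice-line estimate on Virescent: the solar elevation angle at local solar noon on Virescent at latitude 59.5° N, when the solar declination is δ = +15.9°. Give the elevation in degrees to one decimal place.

46.4°

At local noon the hour angle is zero, so the zenith angle equals |ϕ − δ| = |+59.5° − (+15.900°)| = 43.600°.
Elevation = 90° − 43.600° = 46.4°.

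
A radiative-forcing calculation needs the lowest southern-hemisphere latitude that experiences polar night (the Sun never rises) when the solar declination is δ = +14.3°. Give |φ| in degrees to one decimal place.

Polar night requires cos H₀ = −tan φ tan δ ≥ 1, i.e. tan φ tan δ ≤ −1.
The boundary is |tan φ| · |tan δ| = 1, so |φ| = 90° − |δ| = 90° − 14.3° = 75.7° in the southern hemisphere.

|φ| = 75.7°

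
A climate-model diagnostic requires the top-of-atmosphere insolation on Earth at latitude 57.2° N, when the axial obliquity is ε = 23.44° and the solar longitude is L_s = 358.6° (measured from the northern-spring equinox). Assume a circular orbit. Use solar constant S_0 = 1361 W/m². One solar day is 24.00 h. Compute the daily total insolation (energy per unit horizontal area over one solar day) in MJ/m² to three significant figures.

19.8 MJ/m²

Solar declination: sin δ = sin ε · sin L_s = sin 23.44° × sin 358.6° = -0.00972, so δ = -0.557°.
cos h₀ = −tan(+57.2°) tan(-0.557°) = 0.0151, h₀ = 1.5557 rad.
Bracket: h₀ sin ϕ sin δ + cos ϕ cos δ sin h₀ = 1.5557×0.84057×-0.00972 + 0.54171×0.99995×0.99989 = -0.012711 + 0.541623 = 0.528912.
Q̄ = (S_0/π) × [bracket] = (1361/π) × 0.528912 = 229.14 W/m².
Daily total = Q̄ × 24.00 h × 3600 s/h = 229.14 × 24.00 × 3600 / 10⁶ = 19.80 MJ/m².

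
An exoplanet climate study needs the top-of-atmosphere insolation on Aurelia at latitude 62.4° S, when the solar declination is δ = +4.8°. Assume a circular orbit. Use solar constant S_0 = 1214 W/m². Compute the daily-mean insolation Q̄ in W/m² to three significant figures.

Q̄ ≈ 136 W/m²

cos h₀ = −tan(-62.4°) tan(+4.800°) = 0.1606, h₀ = 1.4095 rad.
Bracket: h₀ sin ϕ sin δ + cos ϕ cos δ sin h₀ = 1.4095×-0.88620×0.08368 + 0.46330×0.99649×0.98702 = -0.104525 + 0.455681 = 0.351156.
Q̄ = (S_0/π) × [bracket] = (1214/π) × 0.351156 = 135.7 W/m².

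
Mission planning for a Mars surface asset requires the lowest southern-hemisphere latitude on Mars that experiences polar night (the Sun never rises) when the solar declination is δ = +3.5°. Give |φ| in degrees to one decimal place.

Polar night requires cos H₀ = −tan φ tan δ ≥ 1, i.e. tan φ tan δ ≤ −1.
The boundary is |tan φ| · |tan δ| = 1, so |φ| = 90° − |δ| = 90° − 3.5° = 86.5° in the southern hemisphere.

|φ| = 86.5°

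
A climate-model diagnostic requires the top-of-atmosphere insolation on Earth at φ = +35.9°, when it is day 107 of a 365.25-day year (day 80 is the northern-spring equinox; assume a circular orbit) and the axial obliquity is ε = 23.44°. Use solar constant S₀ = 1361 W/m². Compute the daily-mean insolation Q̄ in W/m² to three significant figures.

Q̄ ≈ 419 W/m²

Solar longitude: λ_s = 360° × (107 − 80)/365.25 = 26.612°.
sin δ = sin 23.44° × sin 26.612° = 0.17819, so δ = +10.264°.
cos H₀ = −tan(+35.9°) tan(+10.264°) = -0.1311, H₀ = 1.7023 rad.
Bracket: H₀ sin φ sin δ + cos φ cos δ sin H₀ = 1.7023×0.58637×0.17819 + 0.81004×0.98400×0.99137 = 0.177865 + 0.790201 = 0.968066.
Q̄ = (S₀/π) × [bracket] = (1361/π) × 0.968066 = 419.4 W/m².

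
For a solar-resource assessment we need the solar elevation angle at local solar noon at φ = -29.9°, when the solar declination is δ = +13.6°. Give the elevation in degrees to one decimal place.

46.5°

At local noon the hour angle is zero, so the zenith angle equals |φ − δ| = |-29.9° − (+13.600°)| = 43.500°.
Elevation = 90° − 43.500° = 46.5°.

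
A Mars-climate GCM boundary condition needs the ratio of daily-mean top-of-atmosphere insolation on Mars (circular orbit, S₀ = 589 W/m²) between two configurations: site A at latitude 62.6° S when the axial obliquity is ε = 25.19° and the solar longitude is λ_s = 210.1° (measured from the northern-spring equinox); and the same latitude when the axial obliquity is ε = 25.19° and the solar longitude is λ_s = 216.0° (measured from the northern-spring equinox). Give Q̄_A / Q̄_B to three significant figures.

Q̄_A / Q̄_B ≈ 0.926

— Configuration A (φ=-62.6°):
Solar declination: sin δ = sin ε · sin λ_s = sin 25.19° × sin 210.1° = -0.21345, so δ = -12.325°.
cos H₀ = −tan(-62.6°) tan(-12.325°) = -0.4215, H₀ = 2.0059 rad.
Bracket: H₀ sin φ sin δ + cos φ cos δ sin H₀ = 2.0059×-0.88782×-0.21345 + 0.46020×0.97695×0.90682 = 0.380128 + 0.407699 = 0.787827.
Q̄ = (S₀/π) × [bracket] = (589/π) × 0.787827 = 147.71 W/m².
— Configuration B (φ=-62.6°):
Solar declination: sin δ = sin ε · sin λ_s = sin 25.19° × sin 216.0° = -0.25017, so δ = -14.488°.
cos H₀ = −tan(-62.6°) tan(-14.488°) = -0.4985, H₀ = 2.0926 rad.
Bracket: H₀ sin φ sin δ + cos φ cos δ sin H₀ = 2.0926×-0.88782×-0.25017 + 0.46020×0.96820×0.86690 = 0.464779 + 0.386261 = 0.851040.
Q̄ = (S₀/π) × [bracket] = (589/π) × 0.851040 = 159.56 W/m².
Ratio Q̄_A / Q̄_B = 147.71 / 159.56 = 0.9257.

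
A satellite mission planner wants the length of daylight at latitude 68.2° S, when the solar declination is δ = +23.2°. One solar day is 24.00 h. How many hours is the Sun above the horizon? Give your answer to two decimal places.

cos h₀ = −tan ϕ · tan δ = 1.0716 ≥ 1, so the Sun never rises (polar night) and h₀ = 0.
Daylight = 2h₀/(2π) × 24.00 h = (0.0000/π) × 24.00 = 0.00 h.

0.00 h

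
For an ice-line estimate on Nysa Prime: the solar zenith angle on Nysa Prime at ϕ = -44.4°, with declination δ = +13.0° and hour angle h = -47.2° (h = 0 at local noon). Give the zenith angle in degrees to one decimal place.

cos θ_z = sin ϕ sin δ + cos ϕ cos δ cos h = -0.157390 + 0.473000 = 0.315610.
θ_z = arccos(0.315610) = 71.6°.

θ_z = 71.6°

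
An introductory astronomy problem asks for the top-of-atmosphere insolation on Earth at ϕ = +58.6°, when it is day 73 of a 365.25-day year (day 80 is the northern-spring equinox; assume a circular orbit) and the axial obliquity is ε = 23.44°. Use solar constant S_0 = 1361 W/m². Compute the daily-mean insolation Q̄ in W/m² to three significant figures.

Q̄ ≈ 198 W/m²

Solar longitude: L_s = 360° × (73 − 80)/365.25 = -6.899°, i.e. -6.899° + 360° = 353.101°.
sin δ = sin 23.44° × sin 353.101° = -0.04778, so δ = -2.739°.
cos h₀ = −tan(+58.6°) tan(-2.739°) = 0.0784, h₀ = 1.4923 rad.
Bracket: h₀ sin ϕ sin δ + cos ϕ cos δ sin h₀ = 1.4923×0.85355×-0.04778 + 0.52101×0.99886×0.99692 = -0.060860 + 0.518813 = 0.457953.
Q̄ = (S_0/π) × [bracket] = (1361/π) × 0.457953 = 198.4 W/m².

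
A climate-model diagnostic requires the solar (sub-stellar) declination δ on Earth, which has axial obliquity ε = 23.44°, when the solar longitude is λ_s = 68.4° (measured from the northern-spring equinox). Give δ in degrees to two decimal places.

sin δ = sin ε · sin λ_s = sin 23.44° × sin 68.4° = 0.369854.
δ = arcsin(0.369854) = +21.71°.

δ = +21.71°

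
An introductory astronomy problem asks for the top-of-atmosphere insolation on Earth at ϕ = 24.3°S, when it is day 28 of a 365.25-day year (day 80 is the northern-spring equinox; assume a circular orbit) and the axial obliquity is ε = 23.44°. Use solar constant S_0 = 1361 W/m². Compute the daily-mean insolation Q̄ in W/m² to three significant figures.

Solar longitude: L_s = 360° × (28 − 80)/365.25 = -51.253°, i.e. -51.253° + 360° = 308.747°.
sin δ = sin 23.44° × sin 308.747° = -0.31024, so δ = -18.074°.
cos h₀ = −tan(-24.3°) tan(-18.074°) = -0.1473, h₀ = 1.7187 rad.
Bracket: h₀ sin ϕ sin δ + cos ϕ cos δ sin h₀ = 1.7187×-0.41151×-0.31024 + 0.91140×0.95066×0.98908 = 0.219421 + 0.856970 = 1.076391.
Q̄ = (S_0/π) × [bracket] = (1361/π) × 1.076391 = 466.3 W/m².

Q̄ ≈ 466 W/m²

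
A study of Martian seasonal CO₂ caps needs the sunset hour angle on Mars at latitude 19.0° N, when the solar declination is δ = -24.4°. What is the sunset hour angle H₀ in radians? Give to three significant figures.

H₀ = 1.41 rad

cos H₀ = −tan φ · tan δ = −tan(+19.0°) × tan(-24.400°) = 0.1562, so H₀ = 1.4140 rad = 81.01°.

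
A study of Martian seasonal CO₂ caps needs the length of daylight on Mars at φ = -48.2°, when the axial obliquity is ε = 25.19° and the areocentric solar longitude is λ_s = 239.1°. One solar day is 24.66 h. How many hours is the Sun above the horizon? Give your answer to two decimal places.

15.90 h

sin δ = sin 25.19° × sin 239.1° = -0.36521, so δ = -21.421°.
cos H₀ = −tan φ · tan δ = −tan(-48.2°) × tan(-21.421°) = -0.4388, so H₀ = 2.0250 rad = 116.03°.
Daylight = 2H₀/(2π) × 24.66 h = (2.0250/π) × 24.66 = 15.90 h.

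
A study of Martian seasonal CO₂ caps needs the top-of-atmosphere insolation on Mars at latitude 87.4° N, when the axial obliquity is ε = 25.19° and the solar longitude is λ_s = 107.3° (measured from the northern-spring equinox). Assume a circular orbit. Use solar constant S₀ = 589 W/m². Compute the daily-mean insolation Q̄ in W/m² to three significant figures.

Q̄ ≈ 239 W/m²

Solar declination: sin δ = sin ε · sin λ_s = sin 25.19° × sin 107.3° = 0.40637, so δ = +23.977°.
cos H₀ = −tan(+87.4°) tan(+23.977°) = -9.7940 ≤ −1 ⇒ polar day, H₀ = π.
Bracket: H₀ sin φ sin δ + cos φ cos δ sin H₀ = 3.1416×0.99897×0.40637 + 0.04536×0.91371×0.00000 = 1.275337 + 0.000000 = 1.275337.
Q̄ = (S₀/π) × [bracket] = (589/π) × 1.275337 = 239.1 W/m².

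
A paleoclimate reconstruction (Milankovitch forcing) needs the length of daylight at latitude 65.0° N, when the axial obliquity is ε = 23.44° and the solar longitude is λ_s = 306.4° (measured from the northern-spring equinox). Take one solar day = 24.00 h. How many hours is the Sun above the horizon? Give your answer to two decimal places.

Solar declination: sin δ = sin ε · sin λ_s = sin 23.44° × sin 306.4° = -0.32018, so δ = -18.674°.
cos H₀ = −tan φ · tan δ = −tan(+65.0°) × tan(-18.674°) = 0.7248, so H₀ = 0.7601 rad = 43.55°.
Daylight = 2H₀/(2π) × 24.00 h = (0.7601/π) × 24.00 = 5.81 h.

5.81 h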